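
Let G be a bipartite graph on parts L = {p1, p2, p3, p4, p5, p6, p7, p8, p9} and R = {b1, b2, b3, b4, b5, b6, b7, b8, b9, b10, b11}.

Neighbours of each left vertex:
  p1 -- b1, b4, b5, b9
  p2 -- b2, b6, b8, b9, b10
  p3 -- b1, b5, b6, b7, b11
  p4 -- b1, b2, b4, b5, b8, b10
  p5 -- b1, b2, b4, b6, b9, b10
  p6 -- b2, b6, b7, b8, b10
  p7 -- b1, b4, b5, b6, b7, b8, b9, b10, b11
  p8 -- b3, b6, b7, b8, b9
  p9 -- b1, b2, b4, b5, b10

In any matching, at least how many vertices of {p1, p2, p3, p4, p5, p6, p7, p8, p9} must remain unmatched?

One maximum matching: p1–b9, p2–b10, p3–b5, p4–b4, p5–b6, p6–b2, p7–b7, p8–b8, p9–b1.
All 9 left vertices are matched, so no larger matching exists.
That matches 9 of the 9, leaving 0 unmatched; no matching can do better.

0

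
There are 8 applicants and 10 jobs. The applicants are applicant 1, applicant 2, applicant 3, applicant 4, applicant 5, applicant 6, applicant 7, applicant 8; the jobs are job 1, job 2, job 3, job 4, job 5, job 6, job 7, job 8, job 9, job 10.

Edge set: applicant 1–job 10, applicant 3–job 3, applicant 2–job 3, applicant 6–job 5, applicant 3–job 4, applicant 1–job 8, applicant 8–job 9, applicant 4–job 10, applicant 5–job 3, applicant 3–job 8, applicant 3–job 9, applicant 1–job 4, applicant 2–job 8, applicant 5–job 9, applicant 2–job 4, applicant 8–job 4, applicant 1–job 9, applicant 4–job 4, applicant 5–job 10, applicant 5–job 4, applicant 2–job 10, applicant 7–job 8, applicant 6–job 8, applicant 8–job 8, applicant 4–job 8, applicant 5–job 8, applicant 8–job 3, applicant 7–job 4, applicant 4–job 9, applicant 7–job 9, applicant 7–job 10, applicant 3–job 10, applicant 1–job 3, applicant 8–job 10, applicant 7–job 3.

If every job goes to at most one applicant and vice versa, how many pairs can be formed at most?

For example, pair applicant 1–job 3, applicant 2–job 10, applicant 3–job 8, applicant 4–job 4, applicant 5–job 9, applicant 6–job 5.
The set {applicant 1, applicant 2, applicant 3, applicant 4, applicant 5, applicant 7, applicant 8} has only 5 neighbours ({job 10, job 3, job 4, job 8, job 9}), so by Hall's theorem at most 6 of the 8 applicants can be matched.

6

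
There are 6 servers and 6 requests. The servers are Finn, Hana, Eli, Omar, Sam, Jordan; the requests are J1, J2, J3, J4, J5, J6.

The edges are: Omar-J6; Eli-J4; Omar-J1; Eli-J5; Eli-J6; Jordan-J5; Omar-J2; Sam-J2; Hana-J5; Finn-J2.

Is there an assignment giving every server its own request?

No

The set {Finn, Hana, Sam, Jordan} has only 2 neighbours ({J2, J5}), so by Hall's theorem at most 4 of the 6 servers can be matched.
Hence no matching covers every server.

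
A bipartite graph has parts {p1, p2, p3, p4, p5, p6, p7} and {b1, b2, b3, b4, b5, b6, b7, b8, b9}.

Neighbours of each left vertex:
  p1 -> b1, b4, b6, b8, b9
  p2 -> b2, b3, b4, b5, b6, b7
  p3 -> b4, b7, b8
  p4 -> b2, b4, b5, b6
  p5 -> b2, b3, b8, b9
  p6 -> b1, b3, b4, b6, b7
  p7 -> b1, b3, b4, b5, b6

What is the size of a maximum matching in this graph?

A valid assignment of size 7: p1-b6, p2-b7, p3-b8, p4-b5, p5-b3, p6-b4, p7-b1.
All 7 left vertices are matched, so no larger matching exists.

7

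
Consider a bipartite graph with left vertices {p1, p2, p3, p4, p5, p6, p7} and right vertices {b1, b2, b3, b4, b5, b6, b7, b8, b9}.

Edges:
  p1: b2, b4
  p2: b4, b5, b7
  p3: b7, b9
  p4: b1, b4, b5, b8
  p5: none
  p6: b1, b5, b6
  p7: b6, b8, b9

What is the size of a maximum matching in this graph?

6

A valid assignment of size 6: p1→b4, p2→b7, p3→b9, p4→b5, p6→b6, p7→b8.
The set {p5} has only 0 neighbours (∅), so by Hall's theorem at most 6 of the 7 left vertices can be matched.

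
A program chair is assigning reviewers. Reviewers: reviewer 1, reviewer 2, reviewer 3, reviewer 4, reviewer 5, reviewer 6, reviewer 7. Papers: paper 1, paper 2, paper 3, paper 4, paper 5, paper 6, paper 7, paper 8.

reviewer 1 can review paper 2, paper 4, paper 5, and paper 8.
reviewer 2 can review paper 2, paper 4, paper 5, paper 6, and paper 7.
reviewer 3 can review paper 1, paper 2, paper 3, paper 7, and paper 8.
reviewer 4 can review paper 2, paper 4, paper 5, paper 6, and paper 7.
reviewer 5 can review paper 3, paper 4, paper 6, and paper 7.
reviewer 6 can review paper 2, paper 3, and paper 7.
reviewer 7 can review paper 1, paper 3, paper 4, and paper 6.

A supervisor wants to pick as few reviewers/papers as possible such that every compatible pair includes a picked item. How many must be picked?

7

A maximum matching has 7 edges (e.g. reviewer 1–paper 8, reviewer 2–paper 2, reviewer 3–paper 3, reviewer 4–paper 5, reviewer 5–paper 4, reviewer 6–paper 7, reviewer 7–paper 6).
By König's theorem the minimum vertex cover has the same size. One such cover is {reviewer 1, reviewer 2, reviewer 3, reviewer 4, reviewer 5, reviewer 6, reviewer 7}.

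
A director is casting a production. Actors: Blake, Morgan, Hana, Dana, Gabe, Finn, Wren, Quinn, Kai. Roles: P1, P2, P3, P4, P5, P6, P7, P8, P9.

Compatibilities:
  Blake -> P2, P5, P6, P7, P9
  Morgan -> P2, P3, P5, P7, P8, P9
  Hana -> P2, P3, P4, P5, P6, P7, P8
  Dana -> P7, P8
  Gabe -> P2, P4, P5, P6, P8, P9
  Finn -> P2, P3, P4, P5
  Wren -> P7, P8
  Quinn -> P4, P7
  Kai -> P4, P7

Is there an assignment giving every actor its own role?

The set {Dana, Wren, Quinn, Kai} has only 3 neighbours ({P4, P7, P8}), so by Hall's theorem at most 8 of the 9 actors can be matched.
Hence no matching covers every actor.

No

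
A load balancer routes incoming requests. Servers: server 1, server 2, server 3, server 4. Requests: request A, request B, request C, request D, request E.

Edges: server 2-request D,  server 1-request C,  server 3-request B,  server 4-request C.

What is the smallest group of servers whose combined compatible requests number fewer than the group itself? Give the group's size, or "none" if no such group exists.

Take S = {server 1, server 4}. Its neighbourhood is {request C}, so |N(S)| = 1 < |S| = 2.
No single vertex violates Hall's condition since each has at least one neighbour, so 2 is the minimum.

2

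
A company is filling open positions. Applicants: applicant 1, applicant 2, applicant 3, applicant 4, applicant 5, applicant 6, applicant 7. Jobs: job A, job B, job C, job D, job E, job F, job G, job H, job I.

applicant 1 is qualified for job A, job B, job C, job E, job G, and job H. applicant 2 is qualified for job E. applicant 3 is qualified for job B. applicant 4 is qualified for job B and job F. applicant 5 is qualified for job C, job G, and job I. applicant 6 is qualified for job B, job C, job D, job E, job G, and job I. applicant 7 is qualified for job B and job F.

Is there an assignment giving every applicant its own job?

The set {applicant 3, applicant 4, applicant 7} has only 2 neighbours ({job B, job F}), so by Hall's theorem at most 6 of the 7 applicants can be matched.
Hence no matching covers every applicant.

No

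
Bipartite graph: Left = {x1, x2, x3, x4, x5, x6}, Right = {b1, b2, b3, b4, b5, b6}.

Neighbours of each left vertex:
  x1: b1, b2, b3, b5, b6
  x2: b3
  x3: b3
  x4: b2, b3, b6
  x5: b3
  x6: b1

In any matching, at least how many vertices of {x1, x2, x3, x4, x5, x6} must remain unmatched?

2

For example, pair x1-b5, x2-b3, x4-b6, x6-b1.
The set {x2, x3, x5} has only 1 neighbour ({b3}), so by Hall's theorem at most 4 of the 6 left vertices can be matched.
That matches 4 of the 6, leaving 2 unmatched; no matching can do better.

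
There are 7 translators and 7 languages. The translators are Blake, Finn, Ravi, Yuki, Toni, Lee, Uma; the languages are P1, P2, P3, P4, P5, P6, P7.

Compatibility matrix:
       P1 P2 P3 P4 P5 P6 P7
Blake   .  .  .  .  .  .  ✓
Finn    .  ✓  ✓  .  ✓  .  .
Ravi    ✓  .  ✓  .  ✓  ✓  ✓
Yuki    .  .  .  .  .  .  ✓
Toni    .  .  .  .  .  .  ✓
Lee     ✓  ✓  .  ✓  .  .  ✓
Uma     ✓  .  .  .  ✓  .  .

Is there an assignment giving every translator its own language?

The set {Blake, Yuki, Toni} has only 1 neighbour ({P7}), so by Hall's theorem at most 5 of the 7 translators can be matched.
Hence no matching covers every translator.

No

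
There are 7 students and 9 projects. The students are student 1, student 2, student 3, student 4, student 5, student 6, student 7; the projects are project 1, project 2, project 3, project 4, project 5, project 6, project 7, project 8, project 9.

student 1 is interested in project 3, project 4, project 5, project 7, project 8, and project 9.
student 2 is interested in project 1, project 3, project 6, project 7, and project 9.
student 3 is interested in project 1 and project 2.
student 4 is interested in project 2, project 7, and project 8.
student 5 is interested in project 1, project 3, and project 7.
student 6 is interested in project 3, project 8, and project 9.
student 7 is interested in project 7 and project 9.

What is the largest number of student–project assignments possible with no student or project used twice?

One maximum matching: student 1→project 4, student 2→project 7, student 3→project 2, student 4→project 8, student 5→project 1, student 6→project 3, student 7→project 9.
This saturates every student, so 7 is the maximum.

7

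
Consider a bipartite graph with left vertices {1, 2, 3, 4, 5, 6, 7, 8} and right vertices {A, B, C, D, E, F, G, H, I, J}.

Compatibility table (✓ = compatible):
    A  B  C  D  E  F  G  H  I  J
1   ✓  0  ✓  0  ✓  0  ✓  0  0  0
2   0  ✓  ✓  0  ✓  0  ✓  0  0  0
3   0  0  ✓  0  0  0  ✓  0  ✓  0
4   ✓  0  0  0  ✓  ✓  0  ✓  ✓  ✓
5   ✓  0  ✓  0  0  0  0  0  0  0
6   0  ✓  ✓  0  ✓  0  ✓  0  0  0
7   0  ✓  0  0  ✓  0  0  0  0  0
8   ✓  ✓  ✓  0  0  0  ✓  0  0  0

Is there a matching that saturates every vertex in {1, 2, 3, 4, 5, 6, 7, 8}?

The set {1, 2, 5, 6, 7, 8} has only 5 neighbours ({A, B, C, E, G}), so by Hall's theorem at most 7 of the 8 left vertices can be matched.
Hence no matching covers every left vertex.

No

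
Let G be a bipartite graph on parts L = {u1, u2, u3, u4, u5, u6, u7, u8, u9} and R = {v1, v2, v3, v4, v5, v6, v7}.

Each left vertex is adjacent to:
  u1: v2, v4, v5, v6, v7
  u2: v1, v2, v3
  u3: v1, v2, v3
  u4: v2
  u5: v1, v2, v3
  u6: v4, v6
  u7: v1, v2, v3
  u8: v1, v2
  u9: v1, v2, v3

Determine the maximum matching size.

A valid assignment of size 5: u1–v4, u2–v3, u3–v1, u4–v2, u6–v6.
The set {u2, u3, u4, u5, u7, u8, u9} has only 3 neighbours ({v1, v2, v3}), so by Hall's theorem at most 5 of the 9 left vertices can be matched.

5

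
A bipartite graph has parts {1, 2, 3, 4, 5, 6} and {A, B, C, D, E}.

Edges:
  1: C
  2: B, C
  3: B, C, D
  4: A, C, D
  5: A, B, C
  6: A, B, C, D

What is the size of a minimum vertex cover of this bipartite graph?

A maximum matching has 4 edges (e.g. 1–C, 2–B, 3–D, 4–A).
By König's theorem the minimum vertex cover has the same size. One such cover is {A, B, C, D}.

4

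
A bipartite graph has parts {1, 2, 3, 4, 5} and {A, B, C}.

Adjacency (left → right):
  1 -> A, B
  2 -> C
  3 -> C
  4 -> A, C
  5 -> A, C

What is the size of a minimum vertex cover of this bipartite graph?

The 3 edges 1–B, 2–C, 4–A form a matching, so any vertex cover needs at least 3 vertices (one per matched edge).
Conversely {1, A, C} meets every edge and has exactly 3 vertices, so 3 is optimal.

3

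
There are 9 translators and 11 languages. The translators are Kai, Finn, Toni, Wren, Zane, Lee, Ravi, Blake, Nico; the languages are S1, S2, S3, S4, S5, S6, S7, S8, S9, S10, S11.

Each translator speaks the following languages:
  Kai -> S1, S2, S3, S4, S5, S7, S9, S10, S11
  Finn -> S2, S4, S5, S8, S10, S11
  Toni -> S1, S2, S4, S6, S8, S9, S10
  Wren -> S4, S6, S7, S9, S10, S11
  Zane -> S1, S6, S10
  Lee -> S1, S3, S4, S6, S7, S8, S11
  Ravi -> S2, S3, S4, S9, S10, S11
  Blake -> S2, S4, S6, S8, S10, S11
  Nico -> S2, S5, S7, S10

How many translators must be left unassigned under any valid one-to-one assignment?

For example, pair Kai-S1, Finn-S8, Toni-S9, Wren-S7, Zane-S10, Lee-S3, Ravi-S4, Blake-S6, Nico-S2.
All 9 translators are matched, so no larger matching exists.
That matches 9 of the 9, leaving 0 unmatched; no matching can do better.

0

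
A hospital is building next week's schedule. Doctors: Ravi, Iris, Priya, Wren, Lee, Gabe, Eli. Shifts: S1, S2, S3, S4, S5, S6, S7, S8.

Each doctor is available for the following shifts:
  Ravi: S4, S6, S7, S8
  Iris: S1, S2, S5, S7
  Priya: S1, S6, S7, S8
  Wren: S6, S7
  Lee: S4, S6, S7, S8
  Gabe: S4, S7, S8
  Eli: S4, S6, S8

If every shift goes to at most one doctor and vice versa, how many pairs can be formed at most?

One maximum matching: Ravi–S8, Iris–S2, Priya–S1, Wren–S6, Lee–S7, Gabe–S4.
The set {Ravi, Wren, Lee, Gabe, Eli} has only 4 neighbours ({S4, S6, S7, S8}), so by Hall's theorem at most 6 of the 7 doctors can be matched.

6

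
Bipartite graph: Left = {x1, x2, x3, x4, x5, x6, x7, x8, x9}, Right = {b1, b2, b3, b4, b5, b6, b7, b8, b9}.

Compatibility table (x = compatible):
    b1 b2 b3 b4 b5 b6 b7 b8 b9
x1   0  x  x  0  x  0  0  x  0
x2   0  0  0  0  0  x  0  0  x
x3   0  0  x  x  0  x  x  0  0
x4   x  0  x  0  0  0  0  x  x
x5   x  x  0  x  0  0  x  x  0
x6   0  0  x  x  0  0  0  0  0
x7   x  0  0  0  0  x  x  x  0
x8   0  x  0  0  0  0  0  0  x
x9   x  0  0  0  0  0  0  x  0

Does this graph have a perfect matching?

One maximum matching: x1→b5, x2→b9, x3→b7, x4→b3, x5→b1, x6→b4, x7→b6, x8→b2, x9→b8.
All 9 left vertices are covered.

Yes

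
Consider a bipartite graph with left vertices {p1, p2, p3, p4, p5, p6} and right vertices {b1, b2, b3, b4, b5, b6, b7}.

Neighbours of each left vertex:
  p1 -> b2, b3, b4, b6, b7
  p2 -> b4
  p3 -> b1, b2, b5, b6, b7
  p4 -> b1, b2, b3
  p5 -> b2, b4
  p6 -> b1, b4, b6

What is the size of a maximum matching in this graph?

A valid assignment of size 6: p1–b7, p2–b4, p3–b1, p4–b3, p5–b2, p6–b6.
All 6 left vertices are matched, so no larger matching exists.

6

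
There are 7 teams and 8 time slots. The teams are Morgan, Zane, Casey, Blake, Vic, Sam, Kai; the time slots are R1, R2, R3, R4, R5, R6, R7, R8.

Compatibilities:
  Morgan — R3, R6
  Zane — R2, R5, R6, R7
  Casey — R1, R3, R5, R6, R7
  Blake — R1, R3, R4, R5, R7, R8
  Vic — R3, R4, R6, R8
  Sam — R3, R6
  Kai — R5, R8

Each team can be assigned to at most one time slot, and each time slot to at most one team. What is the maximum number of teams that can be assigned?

A valid assignment of size 7: Morgan–R3, Zane–R7, Casey–R5, Blake–R1, Vic–R4, Sam–R6, Kai–R8.
All 7 teams are matched, so no larger matching exists.

7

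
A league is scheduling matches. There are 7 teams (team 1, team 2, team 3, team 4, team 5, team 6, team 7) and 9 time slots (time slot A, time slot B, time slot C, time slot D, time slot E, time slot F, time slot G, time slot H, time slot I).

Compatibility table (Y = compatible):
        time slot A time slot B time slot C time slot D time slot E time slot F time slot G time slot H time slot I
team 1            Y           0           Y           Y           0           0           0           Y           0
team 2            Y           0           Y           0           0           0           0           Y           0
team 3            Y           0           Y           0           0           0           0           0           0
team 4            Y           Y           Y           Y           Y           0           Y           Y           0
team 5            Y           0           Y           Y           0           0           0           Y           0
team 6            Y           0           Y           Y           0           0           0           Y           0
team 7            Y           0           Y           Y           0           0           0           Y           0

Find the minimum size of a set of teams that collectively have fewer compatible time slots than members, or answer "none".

Take S = {team 1, team 2, team 3, team 5, team 6}. Its neighbourhood is {time slot A, time slot C, time slot D, time slot H}, so |N(S)| = 4 < |S| = 5.
Every subset of size less than 5 has at least as many neighbours as members, so 5 is the minimum.

5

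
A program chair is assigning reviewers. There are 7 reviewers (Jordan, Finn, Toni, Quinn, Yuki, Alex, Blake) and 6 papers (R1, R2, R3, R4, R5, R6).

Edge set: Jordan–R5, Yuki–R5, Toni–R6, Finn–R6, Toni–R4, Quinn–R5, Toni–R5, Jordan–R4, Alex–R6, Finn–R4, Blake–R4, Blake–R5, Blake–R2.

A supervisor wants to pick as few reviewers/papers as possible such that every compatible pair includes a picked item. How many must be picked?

The 4 edges Jordan–R5, Finn–R6, Toni–R4, Blake–R2 form a matching, so any vertex cover needs at least 4 vertices (one per matched edge).
Conversely {Blake, R4, R5, R6} meets every edge and has exactly 4 vertices, so 4 is optimal.

4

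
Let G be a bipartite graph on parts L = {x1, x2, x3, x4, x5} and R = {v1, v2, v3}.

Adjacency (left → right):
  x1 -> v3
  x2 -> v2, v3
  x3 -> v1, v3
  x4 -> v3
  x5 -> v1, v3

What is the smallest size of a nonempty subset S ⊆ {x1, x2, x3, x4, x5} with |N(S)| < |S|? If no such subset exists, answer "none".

2

Take S = {x1, x4}. Its neighbourhood is {v3}, so |N(S)| = 1 < |S| = 2.
No single vertex violates Hall's condition since each has at least one neighbour, so 2 is the minimum.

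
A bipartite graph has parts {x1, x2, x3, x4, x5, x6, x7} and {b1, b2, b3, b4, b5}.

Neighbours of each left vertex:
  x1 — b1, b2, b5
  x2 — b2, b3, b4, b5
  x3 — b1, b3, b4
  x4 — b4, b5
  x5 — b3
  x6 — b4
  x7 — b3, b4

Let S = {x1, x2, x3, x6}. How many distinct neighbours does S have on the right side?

5

The union of neighbours of {x1, x2, x3, x6} is {b1, b2, b3, b4, b5}, which has 5 elements.
Since |N(S)| = 5 ≥ |S| = 4, Hall's condition holds for this subset.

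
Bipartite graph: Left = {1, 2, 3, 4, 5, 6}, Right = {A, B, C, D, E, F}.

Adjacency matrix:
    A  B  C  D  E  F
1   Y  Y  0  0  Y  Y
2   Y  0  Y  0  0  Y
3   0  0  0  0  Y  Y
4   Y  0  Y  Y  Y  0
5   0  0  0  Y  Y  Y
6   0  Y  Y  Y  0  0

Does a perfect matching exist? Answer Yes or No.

Yes

For example, pair 1-E, 2-A, 3-F, 4-C, 5-D, 6-B.
Every left vertex is matched, so this is a perfect matching.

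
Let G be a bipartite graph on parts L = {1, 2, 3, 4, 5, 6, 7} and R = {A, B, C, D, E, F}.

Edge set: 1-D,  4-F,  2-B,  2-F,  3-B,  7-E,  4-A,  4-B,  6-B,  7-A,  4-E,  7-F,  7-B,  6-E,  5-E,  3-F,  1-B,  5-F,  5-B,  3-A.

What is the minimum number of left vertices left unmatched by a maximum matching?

One maximum matching: 1–D, 2–F, 3–A, 4–E, 5–B.
The set {2, 3, 4, 5, 6, 7} has only 4 neighbours ({A, B, E, F}), so by Hall's theorem at most 5 of the 7 left vertices can be matched.
That matches 5 of the 7, leaving 2 unmatched; no matching can do better.

2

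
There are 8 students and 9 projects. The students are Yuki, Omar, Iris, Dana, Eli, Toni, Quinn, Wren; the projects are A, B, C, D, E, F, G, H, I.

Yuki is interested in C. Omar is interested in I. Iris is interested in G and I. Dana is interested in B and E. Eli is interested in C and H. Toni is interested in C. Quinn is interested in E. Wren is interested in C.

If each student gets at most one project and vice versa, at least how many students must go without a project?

A valid assignment of size 6: Yuki→C, Omar→I, Iris→G, Dana→B, Eli→H, Quinn→E.
The set {Yuki, Toni, Wren} has only 1 neighbour ({C}), so by Hall's theorem at most 6 of the 8 students can be matched.
That matches 6 of the 8, leaving 2 unmatched; no matching can do better.

2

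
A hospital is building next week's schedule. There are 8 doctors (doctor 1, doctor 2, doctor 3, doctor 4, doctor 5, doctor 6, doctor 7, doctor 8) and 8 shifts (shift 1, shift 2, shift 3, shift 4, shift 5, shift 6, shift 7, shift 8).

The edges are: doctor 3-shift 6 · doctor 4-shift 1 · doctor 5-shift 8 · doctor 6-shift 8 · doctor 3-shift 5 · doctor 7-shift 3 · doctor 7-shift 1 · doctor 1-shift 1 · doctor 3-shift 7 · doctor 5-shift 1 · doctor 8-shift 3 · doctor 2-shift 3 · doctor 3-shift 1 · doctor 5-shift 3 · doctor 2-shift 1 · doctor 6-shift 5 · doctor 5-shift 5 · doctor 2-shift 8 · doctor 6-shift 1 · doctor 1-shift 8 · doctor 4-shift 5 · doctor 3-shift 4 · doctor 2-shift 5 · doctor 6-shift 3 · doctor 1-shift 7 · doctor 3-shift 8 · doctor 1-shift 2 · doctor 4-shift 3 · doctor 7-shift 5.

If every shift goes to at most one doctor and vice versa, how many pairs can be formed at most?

6

For example, pair doctor 1→shift 2, doctor 2→shift 8, doctor 3→shift 7, doctor 4→shift 1, doctor 5→shift 3, doctor 6→shift 5.
The set {doctor 2, doctor 4, doctor 5, doctor 6, doctor 7, doctor 8} has only 4 neighbours ({shift 1, shift 3, shift 5, shift 8}), so by Hall's theorem at most 6 of the 8 doctors can be matched.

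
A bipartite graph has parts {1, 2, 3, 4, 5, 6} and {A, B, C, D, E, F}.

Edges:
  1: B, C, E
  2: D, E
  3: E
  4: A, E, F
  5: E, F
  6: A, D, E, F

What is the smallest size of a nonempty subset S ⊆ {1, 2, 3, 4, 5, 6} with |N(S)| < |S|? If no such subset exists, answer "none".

Take S = {2, 3, 4, 5, 6}. Its neighbourhood is {A, D, E, F}, so |N(S)| = 4 < |S| = 5.
Every subset of size less than 5 has at least as many neighbours as members, so 5 is the minimum.

5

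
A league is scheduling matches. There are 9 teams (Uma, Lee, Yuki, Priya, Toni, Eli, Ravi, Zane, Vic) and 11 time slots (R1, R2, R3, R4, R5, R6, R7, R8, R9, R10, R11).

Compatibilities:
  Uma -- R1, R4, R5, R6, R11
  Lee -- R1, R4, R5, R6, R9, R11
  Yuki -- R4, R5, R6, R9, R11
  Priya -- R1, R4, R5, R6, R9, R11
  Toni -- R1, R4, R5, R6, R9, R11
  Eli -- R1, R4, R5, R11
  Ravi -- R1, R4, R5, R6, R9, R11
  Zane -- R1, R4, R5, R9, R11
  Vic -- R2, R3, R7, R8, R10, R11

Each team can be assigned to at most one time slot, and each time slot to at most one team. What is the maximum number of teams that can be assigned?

7

A valid assignment of size 7: Uma–R6, Lee–R1, Yuki–R5, Priya–R9, Toni–R4, Eli–R11, Vic–R3.
The set {Uma, Lee, Yuki, Priya, Toni, Eli, Ravi, Zane} has only 6 neighbours ({R1, R11, R4, R5, R6, R9}), so by Hall's theorem at most 7 of the 9 teams can be matched.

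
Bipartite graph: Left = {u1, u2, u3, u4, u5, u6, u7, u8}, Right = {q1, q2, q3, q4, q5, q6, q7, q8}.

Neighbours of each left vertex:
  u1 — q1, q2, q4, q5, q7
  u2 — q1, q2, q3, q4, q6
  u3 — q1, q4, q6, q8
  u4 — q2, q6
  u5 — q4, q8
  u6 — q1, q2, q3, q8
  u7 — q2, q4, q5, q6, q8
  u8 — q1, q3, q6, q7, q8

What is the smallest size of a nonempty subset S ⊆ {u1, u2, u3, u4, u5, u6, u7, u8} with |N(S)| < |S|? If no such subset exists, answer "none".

none

A matching saturating every left vertex exists, for instance u1→q7, u2→q4, u3→q1, u4→q2, u5→q8, u6→q3, u7→q5, u8→q6.
By Hall's marriage theorem, this means |N(S)| ≥ |S| for every subset S, so no violating subset exists.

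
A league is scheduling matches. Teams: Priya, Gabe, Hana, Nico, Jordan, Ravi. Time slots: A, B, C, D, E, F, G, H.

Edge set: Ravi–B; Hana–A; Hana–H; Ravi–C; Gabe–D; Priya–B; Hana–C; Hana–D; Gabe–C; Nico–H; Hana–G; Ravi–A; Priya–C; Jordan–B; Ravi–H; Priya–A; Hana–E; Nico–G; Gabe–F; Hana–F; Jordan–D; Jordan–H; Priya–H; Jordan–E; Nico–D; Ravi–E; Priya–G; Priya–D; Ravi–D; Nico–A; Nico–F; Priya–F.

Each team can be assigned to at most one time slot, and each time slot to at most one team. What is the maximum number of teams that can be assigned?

6

A valid assignment of size 6: Priya→B, Gabe→F, Hana→G, Nico→H, Jordan→E, Ravi→A.
This saturates every team, so 6 is the maximum.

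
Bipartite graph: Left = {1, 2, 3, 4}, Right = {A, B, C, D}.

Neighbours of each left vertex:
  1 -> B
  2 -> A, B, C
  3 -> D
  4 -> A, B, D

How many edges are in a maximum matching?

One maximum matching: 1–B, 2–C, 3–D, 4–A.
All 4 left vertices are matched, so no larger matching exists.

4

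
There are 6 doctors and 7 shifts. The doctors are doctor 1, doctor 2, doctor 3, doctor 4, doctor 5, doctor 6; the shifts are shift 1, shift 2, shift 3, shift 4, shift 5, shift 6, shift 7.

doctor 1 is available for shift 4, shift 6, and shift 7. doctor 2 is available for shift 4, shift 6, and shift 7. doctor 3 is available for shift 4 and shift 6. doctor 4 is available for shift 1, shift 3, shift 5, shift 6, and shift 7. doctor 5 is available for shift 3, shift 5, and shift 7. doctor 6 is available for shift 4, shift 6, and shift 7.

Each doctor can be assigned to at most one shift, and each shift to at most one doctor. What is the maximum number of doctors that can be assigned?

One maximum matching: doctor 1→shift 7, doctor 2→shift 4, doctor 3→shift 6, doctor 4→shift 1, doctor 5→shift 5.
The set {doctor 1, doctor 2, doctor 3, doctor 6} has only 3 neighbours ({shift 4, shift 6, shift 7}), so by Hall's theorem at most 5 of the 6 doctors can be matched.

5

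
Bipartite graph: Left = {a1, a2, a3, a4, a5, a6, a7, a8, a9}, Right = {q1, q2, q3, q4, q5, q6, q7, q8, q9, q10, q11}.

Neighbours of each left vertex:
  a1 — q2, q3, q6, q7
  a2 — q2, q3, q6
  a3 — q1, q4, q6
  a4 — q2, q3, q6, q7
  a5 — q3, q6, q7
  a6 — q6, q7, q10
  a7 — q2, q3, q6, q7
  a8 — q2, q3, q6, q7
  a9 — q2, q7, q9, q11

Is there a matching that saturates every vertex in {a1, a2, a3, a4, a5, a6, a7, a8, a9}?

The set {a1, a2, a4, a5, a7, a8} has only 4 neighbours ({q2, q3, q6, q7}), so by Hall's theorem at most 7 of the 9 left vertices can be matched.
Hence no matching covers every left vertex.

No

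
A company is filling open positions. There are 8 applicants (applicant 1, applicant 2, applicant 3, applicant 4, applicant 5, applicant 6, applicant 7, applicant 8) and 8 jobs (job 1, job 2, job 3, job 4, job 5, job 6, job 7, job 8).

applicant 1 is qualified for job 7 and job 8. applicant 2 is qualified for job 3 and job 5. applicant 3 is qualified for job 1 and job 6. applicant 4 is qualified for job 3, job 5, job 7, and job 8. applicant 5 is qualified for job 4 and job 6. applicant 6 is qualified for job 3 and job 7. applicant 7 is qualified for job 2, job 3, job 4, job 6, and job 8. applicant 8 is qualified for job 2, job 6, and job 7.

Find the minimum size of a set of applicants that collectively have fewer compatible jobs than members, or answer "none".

A matching saturating every applicant exists, for instance applicant 1→job 7, applicant 2→job 5, applicant 3→job 1, applicant 4→job 8, applicant 5→job 6, applicant 6→job 3, applicant 7→job 4, applicant 8→job 2.
By Hall's marriage theorem, this means |N(S)| ≥ |S| for every subset S, so no violating subset exists.

none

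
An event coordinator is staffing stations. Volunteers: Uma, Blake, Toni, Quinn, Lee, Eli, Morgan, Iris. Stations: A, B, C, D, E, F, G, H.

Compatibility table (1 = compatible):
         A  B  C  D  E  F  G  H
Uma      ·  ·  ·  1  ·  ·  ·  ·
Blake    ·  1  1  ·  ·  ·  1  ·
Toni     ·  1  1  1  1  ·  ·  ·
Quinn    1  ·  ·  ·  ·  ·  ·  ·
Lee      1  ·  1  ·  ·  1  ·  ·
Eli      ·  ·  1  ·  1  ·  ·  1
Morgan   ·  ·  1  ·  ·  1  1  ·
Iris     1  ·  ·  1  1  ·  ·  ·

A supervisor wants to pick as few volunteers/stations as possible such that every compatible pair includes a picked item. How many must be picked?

8

The 8 edges Uma–D, Blake–C, Toni–B, Quinn–A, Lee–F, Eli–H, Morgan–G, Iris–E form a matching, so any vertex cover needs at least 8 vertices (one per matched edge).
Conversely {Uma, Blake, Toni, Quinn, Lee, Eli, Morgan, Iris} meets every edge and has exactly 8 vertices, so 8 is optimal.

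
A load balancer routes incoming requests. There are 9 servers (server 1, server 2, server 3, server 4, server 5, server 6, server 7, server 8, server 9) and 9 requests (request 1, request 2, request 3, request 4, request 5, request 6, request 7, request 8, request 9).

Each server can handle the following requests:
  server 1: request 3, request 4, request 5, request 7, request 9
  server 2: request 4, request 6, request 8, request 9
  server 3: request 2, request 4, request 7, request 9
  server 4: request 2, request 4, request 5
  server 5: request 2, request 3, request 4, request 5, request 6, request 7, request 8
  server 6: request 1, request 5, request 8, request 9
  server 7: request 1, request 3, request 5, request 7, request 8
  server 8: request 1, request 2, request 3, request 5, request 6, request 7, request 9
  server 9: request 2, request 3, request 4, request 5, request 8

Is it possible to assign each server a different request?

Yes

For example, pair server 1–request 3, server 2–request 8, server 3–request 9, server 4–request 5, server 5–request 2, server 6–request 1, server 7–request 7, server 8–request 6, server 9–request 4.
All 9 servers are covered.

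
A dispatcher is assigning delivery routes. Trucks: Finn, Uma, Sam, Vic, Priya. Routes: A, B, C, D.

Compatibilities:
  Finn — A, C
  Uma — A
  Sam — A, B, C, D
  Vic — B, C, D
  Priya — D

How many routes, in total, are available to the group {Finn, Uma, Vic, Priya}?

4

The union of neighbours of {Finn, Uma, Vic, Priya} is {A, B, C, D}, which has 4 elements.
Since |N(S)| = 4 ≥ |S| = 4, Hall's condition holds for this subset.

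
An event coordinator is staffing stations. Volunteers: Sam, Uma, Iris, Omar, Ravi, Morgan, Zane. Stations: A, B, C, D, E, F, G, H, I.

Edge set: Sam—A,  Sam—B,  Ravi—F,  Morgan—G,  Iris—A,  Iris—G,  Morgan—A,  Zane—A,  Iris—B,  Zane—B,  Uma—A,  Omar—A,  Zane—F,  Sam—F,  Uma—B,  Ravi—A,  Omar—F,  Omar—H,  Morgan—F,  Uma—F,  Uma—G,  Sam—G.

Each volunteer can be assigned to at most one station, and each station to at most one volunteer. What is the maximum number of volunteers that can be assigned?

5

For example, pair Sam→A, Uma→B, Iris→G, Omar→H, Ravi→F.
The set {Sam, Uma, Iris, Ravi, Morgan, Zane} has only 4 neighbours ({A, B, F, G}), so by Hall's theorem at most 5 of the 7 volunteers can be matched.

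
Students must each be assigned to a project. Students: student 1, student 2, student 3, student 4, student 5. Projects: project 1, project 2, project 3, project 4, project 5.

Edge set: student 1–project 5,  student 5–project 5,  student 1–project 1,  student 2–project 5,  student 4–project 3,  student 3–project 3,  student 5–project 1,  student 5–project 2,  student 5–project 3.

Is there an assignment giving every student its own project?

No

The set {student 3, student 4} has only 1 neighbour ({project 3}), so by Hall's theorem at most 4 of the 5 students can be matched.
Hence no matching covers every student.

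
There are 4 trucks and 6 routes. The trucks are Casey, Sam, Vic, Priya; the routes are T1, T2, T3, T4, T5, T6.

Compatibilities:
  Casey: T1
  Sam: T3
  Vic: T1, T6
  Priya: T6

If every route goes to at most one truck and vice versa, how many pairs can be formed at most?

3

For example, pair Casey-T1, Sam-T3, Vic-T6.
The set {Casey, Vic, Priya} has only 2 neighbours ({T1, T6}), so by Hall's theorem at most 3 of the 4 trucks can be matched.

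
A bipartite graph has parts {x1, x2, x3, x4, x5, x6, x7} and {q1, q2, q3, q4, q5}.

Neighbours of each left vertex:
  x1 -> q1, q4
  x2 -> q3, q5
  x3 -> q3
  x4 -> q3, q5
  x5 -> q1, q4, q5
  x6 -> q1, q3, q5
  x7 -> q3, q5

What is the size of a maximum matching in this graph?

A valid assignment of size 4: x1→q1, x2→q5, x3→q3, x5→q4.
The set {x1, x2, x3, x4, x5, x6, x7} has only 4 neighbours ({q1, q3, q4, q5}), so by Hall's theorem at most 4 of the 7 left vertices can be matched.

4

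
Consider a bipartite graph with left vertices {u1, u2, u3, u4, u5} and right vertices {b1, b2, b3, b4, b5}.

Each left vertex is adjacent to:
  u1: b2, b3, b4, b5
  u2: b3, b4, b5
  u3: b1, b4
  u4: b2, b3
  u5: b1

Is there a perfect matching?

Yes

One maximum matching: u1→b3, u2→b5, u3→b4, u4→b2, u5→b1.
All 5 left vertices are covered.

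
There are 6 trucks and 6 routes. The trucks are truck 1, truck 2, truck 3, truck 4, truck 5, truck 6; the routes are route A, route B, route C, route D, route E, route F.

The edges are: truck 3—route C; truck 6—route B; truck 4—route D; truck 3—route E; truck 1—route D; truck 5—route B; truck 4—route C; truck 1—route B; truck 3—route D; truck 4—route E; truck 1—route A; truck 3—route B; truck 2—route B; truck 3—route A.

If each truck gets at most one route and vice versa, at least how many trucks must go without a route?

One maximum matching: truck 1→route A, truck 2→route B, truck 3→route D, truck 4→route E.
The set {truck 2, truck 5, truck 6} has only 1 neighbour ({route B}), so by Hall's theorem at most 4 of the 6 trucks can be matched.
That matches 4 of the 6, leaving 2 unmatched; no matching can do better.

2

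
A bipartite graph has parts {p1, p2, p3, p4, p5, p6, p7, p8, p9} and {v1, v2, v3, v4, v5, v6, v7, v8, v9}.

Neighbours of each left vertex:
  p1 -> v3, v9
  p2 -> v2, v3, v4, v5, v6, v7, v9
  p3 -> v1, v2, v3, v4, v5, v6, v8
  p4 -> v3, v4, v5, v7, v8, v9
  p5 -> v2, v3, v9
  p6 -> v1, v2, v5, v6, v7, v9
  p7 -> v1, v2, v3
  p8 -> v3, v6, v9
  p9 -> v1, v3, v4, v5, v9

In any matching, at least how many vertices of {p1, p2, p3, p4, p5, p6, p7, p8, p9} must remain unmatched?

A valid assignment of size 9: p1–v9, p2–v7, p3–v8, p4–v4, p5–v2, p6–v5, p7–v1, p8–v6, p9–v3.
All 9 left vertices are matched, so no larger matching exists.
That matches 9 of the 9, leaving 0 unmatched; no matching can do better.

0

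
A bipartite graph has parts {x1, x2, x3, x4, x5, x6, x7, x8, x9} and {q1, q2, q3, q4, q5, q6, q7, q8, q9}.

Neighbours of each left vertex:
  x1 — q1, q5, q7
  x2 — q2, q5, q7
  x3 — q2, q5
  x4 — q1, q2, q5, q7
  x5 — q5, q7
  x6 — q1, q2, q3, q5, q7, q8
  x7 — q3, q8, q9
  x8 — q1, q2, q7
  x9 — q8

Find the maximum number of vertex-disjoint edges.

One maximum matching: x1→q1, x2→q7, x3→q5, x4→q2, x6→q3, x7→q9, x9→q8.
The set {x1, x2, x3, x4, x5, x8} has only 4 neighbours ({q1, q2, q5, q7}), so by Hall's theorem at most 7 of the 9 left vertices can be matched.

7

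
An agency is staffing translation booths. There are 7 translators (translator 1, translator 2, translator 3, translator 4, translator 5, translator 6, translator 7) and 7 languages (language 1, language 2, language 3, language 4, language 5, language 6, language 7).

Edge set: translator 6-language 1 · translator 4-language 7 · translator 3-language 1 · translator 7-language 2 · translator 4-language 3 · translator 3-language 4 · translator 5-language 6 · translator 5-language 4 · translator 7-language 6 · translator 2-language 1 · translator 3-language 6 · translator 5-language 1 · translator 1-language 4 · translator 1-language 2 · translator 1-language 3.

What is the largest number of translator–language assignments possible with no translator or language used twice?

6

One maximum matching: translator 1-language 3, translator 2-language 1, translator 3-language 4, translator 4-language 7, translator 5-language 6, translator 7-language 2.
The set {translator 2, translator 6} has only 1 neighbour ({language 1}), so by Hall's theorem at most 6 of the 7 translators can be matched.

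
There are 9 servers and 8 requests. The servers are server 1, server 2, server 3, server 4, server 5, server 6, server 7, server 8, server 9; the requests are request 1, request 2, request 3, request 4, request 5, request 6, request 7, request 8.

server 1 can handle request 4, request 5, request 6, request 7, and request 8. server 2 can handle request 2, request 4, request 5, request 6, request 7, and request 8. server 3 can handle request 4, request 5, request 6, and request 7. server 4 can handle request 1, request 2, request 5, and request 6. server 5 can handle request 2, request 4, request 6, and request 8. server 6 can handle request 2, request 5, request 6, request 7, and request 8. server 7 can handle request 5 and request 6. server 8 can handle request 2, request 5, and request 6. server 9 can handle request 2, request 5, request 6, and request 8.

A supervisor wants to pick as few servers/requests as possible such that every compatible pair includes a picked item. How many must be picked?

A maximum matching has 7 edges (e.g. server 1–request 8, server 2–request 2, server 3–request 5, server 4–request 1, server 5–request 4, server 6–request 7, server 7–request 6).
By König's theorem the minimum vertex cover has the same size. One such cover is {server 4, request 2, request 4, request 5, request 6, request 7, request 8}.

7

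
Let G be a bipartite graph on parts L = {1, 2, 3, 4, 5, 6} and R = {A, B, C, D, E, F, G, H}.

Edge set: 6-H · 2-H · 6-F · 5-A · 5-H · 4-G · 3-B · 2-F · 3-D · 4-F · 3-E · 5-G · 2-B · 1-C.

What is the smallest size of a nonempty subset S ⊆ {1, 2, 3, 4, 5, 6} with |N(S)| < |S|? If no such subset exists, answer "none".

none

A matching saturating every left vertex exists, for instance 1→C, 2→B, 3→E, 4→G, 5→H, 6→F.
By Hall's marriage theorem, this means |N(S)| ≥ |S| for every subset S, so no violating subset exists.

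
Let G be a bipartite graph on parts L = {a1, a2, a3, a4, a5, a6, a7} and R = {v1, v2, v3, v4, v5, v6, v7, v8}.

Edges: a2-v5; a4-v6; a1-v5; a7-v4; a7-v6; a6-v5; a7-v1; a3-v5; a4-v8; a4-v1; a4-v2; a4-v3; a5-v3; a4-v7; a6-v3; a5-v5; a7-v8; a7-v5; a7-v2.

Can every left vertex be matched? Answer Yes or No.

No

The set {a1, a2, a3, a5, a6} has only 2 neighbours ({v3, v5}), so by Hall's theorem at most 4 of the 7 left vertices can be matched.
Hence no matching covers every left vertex.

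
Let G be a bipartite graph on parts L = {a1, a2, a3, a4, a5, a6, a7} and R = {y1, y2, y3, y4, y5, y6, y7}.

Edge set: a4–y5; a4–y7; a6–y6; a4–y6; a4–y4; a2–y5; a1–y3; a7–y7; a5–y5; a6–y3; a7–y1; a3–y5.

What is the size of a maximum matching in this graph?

5

A valid assignment of size 5: a1→y3, a2→y5, a4→y7, a6→y6, a7→y1.
The set {a2, a3, a5} has only 1 neighbour ({y5}), so by Hall's theorem at most 5 of the 7 left vertices can be matched.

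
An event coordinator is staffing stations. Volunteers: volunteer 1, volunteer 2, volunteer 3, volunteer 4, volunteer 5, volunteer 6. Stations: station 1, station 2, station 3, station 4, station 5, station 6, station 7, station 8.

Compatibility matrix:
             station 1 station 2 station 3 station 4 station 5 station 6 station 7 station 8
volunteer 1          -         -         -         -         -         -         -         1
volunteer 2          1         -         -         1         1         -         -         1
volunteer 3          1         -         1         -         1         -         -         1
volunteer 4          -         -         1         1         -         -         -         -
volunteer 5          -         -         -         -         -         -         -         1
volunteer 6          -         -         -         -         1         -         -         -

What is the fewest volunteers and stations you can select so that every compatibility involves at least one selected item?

5

{volunteer 2, volunteer 3, volunteer 4, volunteer 6, station 8} is a vertex cover of size 5: every edge has an endpoint in this set.
No smaller cover exists because volunteer 1–station 8, volunteer 2–station 1, volunteer 3–station 3, volunteer 4–station 4, volunteer 6–station 5 is a matching of size 5, and a cover must include an endpoint of each of these disjoint edges (König's theorem).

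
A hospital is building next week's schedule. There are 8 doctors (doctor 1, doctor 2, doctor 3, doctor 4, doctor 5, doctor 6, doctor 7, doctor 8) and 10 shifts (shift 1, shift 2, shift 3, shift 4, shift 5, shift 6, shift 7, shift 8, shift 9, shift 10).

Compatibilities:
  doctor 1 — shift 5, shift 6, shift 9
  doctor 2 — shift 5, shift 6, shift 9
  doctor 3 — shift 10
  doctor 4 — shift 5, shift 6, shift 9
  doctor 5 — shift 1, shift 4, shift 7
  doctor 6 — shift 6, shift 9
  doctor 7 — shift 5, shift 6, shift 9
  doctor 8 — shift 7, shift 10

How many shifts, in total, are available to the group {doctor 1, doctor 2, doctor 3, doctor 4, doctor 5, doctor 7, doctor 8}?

The union of neighbours of {doctor 1, doctor 2, doctor 3, doctor 4, doctor 5, doctor 7, doctor 8} is {shift 1, shift 4, shift 5, shift 6, shift 7, shift 9, shift 10}, which has 7 elements.
Since |N(S)| = 7 ≥ |S| = 7, Hall's condition holds for this subset.

7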